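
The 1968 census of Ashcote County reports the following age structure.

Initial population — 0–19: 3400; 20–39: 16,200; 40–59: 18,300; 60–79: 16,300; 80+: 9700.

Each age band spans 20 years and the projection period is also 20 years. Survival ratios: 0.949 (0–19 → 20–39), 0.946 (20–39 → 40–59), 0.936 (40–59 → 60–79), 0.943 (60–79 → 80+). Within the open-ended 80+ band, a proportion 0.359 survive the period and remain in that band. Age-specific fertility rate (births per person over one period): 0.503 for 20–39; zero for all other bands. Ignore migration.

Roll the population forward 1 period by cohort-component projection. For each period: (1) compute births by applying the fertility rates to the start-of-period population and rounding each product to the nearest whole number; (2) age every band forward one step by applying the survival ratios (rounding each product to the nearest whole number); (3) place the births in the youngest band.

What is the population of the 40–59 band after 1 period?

[period 1]
Births: 16200 × 0.503 = 8149
20–39: 3400 × 0.949 = 3227
40–59: 16200 × 0.946 = 15325
60–79: 18300 × 0.936 = 17129
80+: 16300 × 0.943 + 9700 × 0.359 = 15371 + 3482 = 18853
→ [8149, 3227, 15325, 17129, 18853]

15325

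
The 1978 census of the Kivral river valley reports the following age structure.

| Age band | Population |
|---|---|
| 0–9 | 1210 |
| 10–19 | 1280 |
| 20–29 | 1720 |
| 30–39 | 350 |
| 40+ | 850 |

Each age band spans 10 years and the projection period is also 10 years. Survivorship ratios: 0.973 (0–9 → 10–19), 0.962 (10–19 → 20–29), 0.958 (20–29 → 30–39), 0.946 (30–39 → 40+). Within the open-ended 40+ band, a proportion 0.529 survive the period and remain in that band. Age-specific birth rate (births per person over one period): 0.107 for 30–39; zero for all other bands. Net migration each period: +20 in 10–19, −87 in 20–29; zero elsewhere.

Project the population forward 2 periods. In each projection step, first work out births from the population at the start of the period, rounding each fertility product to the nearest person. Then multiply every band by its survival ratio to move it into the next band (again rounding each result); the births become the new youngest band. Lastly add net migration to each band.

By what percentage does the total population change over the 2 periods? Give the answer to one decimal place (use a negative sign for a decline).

Let group 1 be 0–9 through group 5 = 40+.
— Period 1 —
Births: 350 × 0.107 = 37
Group 2: 1210 × 0.973 = 1177
Group 3: 1280 × 0.962 = 1231
Group 4: 1720 × 0.958 = 1648
Group 5: 350 × 0.946 + 850 × 0.529 = 331 + 450 = 781
Net migration: Group 2 + 20 → 1197; Group 3 − 87 → 1144
End of period: [37, 1197, 1144, 1648, 781]
— Period 2 —
Births: 1648 × 0.107 = 176
Group 2: 37 × 0.973 = 36
Group 3: 1197 × 0.962 = 1152
Group 4: 1144 × 0.958 = 1096
Group 5: 1648 × 0.946 + 781 × 0.529 = 1559 + 413 = 1972
Net migration: Group 2 + 20 → 56; Group 3 − 87 → 1065
End of period: [176, 56, 1065, 1096, 1972]
Total: 5410 → 4365; change = -1045; percentage change = -19.3%

-19.3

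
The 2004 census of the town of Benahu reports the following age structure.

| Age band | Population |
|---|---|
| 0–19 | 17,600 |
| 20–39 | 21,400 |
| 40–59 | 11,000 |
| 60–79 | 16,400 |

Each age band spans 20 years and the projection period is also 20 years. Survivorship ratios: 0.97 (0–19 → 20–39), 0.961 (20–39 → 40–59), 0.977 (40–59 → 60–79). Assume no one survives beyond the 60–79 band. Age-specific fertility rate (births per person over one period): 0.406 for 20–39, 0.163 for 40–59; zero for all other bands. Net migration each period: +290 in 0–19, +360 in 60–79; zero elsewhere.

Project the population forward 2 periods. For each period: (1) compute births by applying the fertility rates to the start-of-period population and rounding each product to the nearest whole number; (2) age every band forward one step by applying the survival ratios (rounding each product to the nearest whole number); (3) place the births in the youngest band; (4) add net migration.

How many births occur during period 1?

Numbering the bands 1..4 from youngest to oldest:
After projecting period 1:
Births: 21400 × 0.406 = 8688, 11000 × 0.163 = 1793 ⇒ total 10481
Band 2: 17600 × 0.97 = 17072
Band 3: 21400 × 0.961 = 20565
Band 4: 11000 × 0.977 = 10747
Net migration: Band 1 + 290 → 10771; Band 4 + 360 → 11107
→ [10771, 17072, 20565, 11107]

10481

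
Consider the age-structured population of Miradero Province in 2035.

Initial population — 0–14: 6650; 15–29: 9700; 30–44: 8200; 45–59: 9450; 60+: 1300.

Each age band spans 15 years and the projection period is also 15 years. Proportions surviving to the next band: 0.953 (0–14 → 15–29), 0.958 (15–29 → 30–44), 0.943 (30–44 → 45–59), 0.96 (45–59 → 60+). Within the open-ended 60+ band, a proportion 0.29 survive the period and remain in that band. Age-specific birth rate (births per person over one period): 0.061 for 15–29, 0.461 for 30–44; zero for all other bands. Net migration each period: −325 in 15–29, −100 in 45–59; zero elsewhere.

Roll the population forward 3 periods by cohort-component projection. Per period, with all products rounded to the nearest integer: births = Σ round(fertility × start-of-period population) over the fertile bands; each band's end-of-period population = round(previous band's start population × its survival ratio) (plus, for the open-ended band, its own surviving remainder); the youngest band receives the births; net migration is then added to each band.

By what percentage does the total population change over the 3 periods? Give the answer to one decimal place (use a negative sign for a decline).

Period 1.
Births: 9700 × 0.061 = 592 ; 8200 × 0.461 = 3780 — total 4372
15–29: 6650 × 0.953 = 6337
30–44: 9700 × 0.958 = 9293
45–59: 8200 × 0.943 = 7733
60+: 9450 × 0.96 + 1300 × 0.29 = 9072 + 377 = 9449
Net migration: 15–29 − 325 → 6012; 45–59 − 100 → 7633
→ [4372, 6012, 9293, 7633, 9449]
Period 2.
Births: 6012 × 0.061 = 367 ; 9293 × 0.461 = 4284 — total 4651
15–29: 4372 × 0.953 = 4167
30–44: 6012 × 0.958 = 5759
45–59: 9293 × 0.943 = 8763
60+: 7633 × 0.96 + 9449 × 0.29 = 7328 + 2740 = 10068
Net migration: 15–29 − 325 → 3842; 45–59 − 100 → 8663
→ [4651, 3842, 5759, 8663, 10068]
Period 3.
Births: 3842 × 0.061 = 234 ; 5759 × 0.461 = 2655 — total 2889
15–29: 4651 × 0.953 = 4432
30–44: 3842 × 0.958 = 3681
45–59: 5759 × 0.943 = 5431
60+: 8663 × 0.96 + 10068 × 0.29 = 8316 + 2920 = 11236
Net migration: 15–29 − 325 → 4107; 45–59 − 100 → 5331
→ [2889, 4107, 3681, 5331, 11236]
Total: 35300 → 27244; change = -8056; percentage change = -22.8%

-22.8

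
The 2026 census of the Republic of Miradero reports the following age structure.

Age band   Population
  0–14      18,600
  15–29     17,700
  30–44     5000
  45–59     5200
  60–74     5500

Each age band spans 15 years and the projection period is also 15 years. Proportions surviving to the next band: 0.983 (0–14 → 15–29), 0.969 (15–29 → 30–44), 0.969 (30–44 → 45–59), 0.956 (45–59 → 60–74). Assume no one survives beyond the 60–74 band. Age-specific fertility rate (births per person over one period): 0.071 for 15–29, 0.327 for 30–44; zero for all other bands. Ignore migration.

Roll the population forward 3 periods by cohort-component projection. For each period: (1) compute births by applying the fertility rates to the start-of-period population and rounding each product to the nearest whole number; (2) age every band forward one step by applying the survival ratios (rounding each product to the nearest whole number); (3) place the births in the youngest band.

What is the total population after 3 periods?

Call the bands 1 to 5, youngest first.
— Period 1 —
Births: 17700 × 0.071 = 1257 ; 5000 × 0.327 = 1635 — total 2892
Band 2: 18600 × 0.983 = 18284
Band 3: 17700 × 0.969 = 17151
Band 4: 5000 × 0.969 = 4845
Band 5: 5200 × 0.956 = 4971
Population now: 0–14=2892, 15–29=18284, 30–44=17151, 45–59=4845, 60–74=4971
— Period 2 —
Births: 18284 × 0.071 = 1298 ; 17151 × 0.327 = 5608 — total 6906
Band 2: 2892 × 0.983 = 2843
Band 3: 18284 × 0.969 = 17717
Band 4: 17151 × 0.969 = 16619
Band 5: 4845 × 0.956 = 4632
Population now: 0–14=6906, 15–29=2843, 30–44=17717, 45–59=16619, 60–74=4632
— Period 3 —
Births: 2843 × 0.071 = 202 ; 17717 × 0.327 = 5793 — total 5995
Band 2: 6906 × 0.983 = 6789
Band 3: 2843 × 0.969 = 2755
Band 4: 17717 × 0.969 = 17168
Band 5: 16619 × 0.956 = 15888
Population now: 0–14=5995, 15–29=6789, 30–44=2755, 45–59=17168, 60–74=15888
Total after period 3: 5995 + 6789 + 2755 + 17168 + 15888 = 48595

48595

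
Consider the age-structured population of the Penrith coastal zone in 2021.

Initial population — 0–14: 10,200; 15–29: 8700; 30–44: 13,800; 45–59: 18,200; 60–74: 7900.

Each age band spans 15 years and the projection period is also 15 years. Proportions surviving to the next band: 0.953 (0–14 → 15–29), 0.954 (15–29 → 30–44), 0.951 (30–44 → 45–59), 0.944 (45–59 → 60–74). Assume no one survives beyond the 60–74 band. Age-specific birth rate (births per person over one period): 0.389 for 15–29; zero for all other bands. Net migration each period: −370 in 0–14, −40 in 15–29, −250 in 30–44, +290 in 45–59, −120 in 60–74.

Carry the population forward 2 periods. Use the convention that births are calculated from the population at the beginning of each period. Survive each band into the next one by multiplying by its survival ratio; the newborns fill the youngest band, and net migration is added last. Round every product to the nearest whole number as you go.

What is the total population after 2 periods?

35703

Numbering the groups 1..5 from youngest to oldest:
After projecting period 1:
Births: 8700 × 0.389 = 3384
Group 2: 10200 × 0.953 = 9721
Group 3: 8700 × 0.954 = 8300
Group 4: 13800 × 0.951 = 13124
Group 5: 18200 × 0.944 = 17181
Net migration: Group 1 − 370 → 3014; Group 2 − 40 → 9681; Group 3 − 250 → 8050; Group 4 + 290 → 13414; Group 5 − 120 → 17061
Population now: 0–14=3014, 15–29=9681, 30–44=8050, 45–59=13414, 60–74=17061
After projecting period 2:
Births: 9681 × 0.389 = 3766
Group 2: 3014 × 0.953 = 2872
Group 3: 9681 × 0.954 = 9236
Group 4: 8050 × 0.951 = 7656
Group 5: 13414 × 0.944 = 12663
Net migration: Group 1 − 370 → 3396; Group 2 − 40 → 2832; Group 3 − 250 → 8986; Group 4 + 290 → 7946; Group 5 − 120 → 12543
Population now: 0–14=3396, 15–29=2832, 30–44=8986, 45–59=7946, 60–74=12543
Total after period 2: 3396 + 2832 + 8986 + 7946 + 12543 = 35703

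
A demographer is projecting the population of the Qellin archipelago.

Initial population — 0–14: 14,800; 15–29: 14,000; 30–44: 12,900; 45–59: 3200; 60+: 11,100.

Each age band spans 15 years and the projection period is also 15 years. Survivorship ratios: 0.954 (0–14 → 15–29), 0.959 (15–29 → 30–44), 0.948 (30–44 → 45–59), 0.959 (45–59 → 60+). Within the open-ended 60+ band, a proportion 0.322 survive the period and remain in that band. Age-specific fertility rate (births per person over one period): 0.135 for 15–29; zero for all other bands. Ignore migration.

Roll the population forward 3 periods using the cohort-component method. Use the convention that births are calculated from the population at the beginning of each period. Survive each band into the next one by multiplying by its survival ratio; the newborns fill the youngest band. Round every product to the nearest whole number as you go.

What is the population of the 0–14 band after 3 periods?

After projecting period 1:
Births: 14000 × 0.135 = 1890
15–29: 14800 × 0.954 = 14119
30–44: 14000 × 0.959 = 13426
45–59: 12900 × 0.948 = 12229
60+: 3200 × 0.959 + 11100 × 0.322 = 3069 + 3574 = 6643
→ [1890, 14119, 13426, 12229, 6643]
After projecting period 2:
Births: 14119 × 0.135 = 1906
15–29: 1890 × 0.954 = 1803
30–44: 14119 × 0.959 = 13540
45–59: 13426 × 0.948 = 12728
60+: 12229 × 0.959 + 6643 × 0.322 = 11728 + 2139 = 13867
→ [1906, 1803, 13540, 12728, 13867]
After projecting period 3:
Births: 1803 × 0.135 = 243
15–29: 1906 × 0.954 = 1818
30–44: 1803 × 0.959 = 1729
45–59: 13540 × 0.948 = 12836
60+: 12728 × 0.959 + 13867 × 0.322 = 12206 + 4465 = 16671
→ [243, 1818, 1729, 12836, 16671]

243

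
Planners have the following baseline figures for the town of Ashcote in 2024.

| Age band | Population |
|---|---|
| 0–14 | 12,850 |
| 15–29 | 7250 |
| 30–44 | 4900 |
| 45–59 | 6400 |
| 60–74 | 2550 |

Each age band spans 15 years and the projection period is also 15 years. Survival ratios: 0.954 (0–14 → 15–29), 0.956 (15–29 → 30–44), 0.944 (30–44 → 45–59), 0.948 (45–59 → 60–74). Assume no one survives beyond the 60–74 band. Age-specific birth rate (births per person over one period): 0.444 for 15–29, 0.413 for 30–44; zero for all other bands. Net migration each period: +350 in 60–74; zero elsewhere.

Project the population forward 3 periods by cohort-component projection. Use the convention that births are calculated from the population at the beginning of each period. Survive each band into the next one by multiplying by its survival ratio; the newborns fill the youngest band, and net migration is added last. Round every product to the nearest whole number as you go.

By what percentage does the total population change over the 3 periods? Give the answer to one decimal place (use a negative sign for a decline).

10.1

Call the bands 1 to 5, youngest first.
Period 1.
Births: 7250 × 0.444 = 3219 ; 4900 × 0.413 = 2024 → total 5243
Band 2: 12850 × 0.954 = 12259
Band 3: 7250 × 0.956 = 6931
Band 4: 4900 × 0.944 = 4626
Band 5: 6400 × 0.948 = 6067
Net migration: Band 5 + 350 → 6417
→ [5243, 12259, 6931, 4626, 6417]
Period 2.
Births: 12259 × 0.444 = 5443 ; 6931 × 0.413 = 2863 → total 8306
Band 2: 5243 × 0.954 = 5002
Band 3: 12259 × 0.956 = 11720
Band 4: 6931 × 0.944 = 6543
Band 5: 4626 × 0.948 = 4385
Net migration: Band 5 + 350 → 4735
→ [8306, 5002, 11720, 6543, 4735]
Period 3.
Births: 5002 × 0.444 = 2221 ; 11720 × 0.413 = 4840 → total 7061
Band 2: 8306 × 0.954 = 7924
Band 3: 5002 × 0.956 = 4782
Band 4: 11720 × 0.944 = 11064
Band 5: 6543 × 0.948 = 6203
Net migration: Band 5 + 350 → 6553
→ [7061, 7924, 4782, 11064, 6553]
Total: 33950 → 37384; change = 3434; percentage change = 10.1%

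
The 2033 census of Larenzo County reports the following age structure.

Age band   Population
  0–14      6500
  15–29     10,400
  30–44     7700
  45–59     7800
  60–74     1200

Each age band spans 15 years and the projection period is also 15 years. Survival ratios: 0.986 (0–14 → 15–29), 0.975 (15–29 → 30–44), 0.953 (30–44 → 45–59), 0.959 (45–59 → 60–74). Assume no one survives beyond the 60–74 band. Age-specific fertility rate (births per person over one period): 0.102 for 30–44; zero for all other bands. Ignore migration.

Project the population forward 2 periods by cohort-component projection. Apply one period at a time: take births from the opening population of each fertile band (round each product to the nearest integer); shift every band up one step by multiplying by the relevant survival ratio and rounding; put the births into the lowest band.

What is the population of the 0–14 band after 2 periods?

Call the bands 1 to 5, youngest first.
Period 1.
Births: 7700 × 0.102 = 785
Band 2: 6500 × 0.986 = 6409
Band 3: 10400 × 0.975 = 10140
Band 4: 7700 × 0.953 = 7338
Band 5: 7800 × 0.959 = 7480
End of period: [785, 6409, 10140, 7338, 7480]
Period 2.
Births: 10140 × 0.102 = 1034
Band 2: 785 × 0.986 = 774
Band 3: 6409 × 0.975 = 6249
Band 4: 10140 × 0.953 = 9663
Band 5: 7338 × 0.959 = 7037
End of period: [1034, 774, 6249, 9663, 7037]

1034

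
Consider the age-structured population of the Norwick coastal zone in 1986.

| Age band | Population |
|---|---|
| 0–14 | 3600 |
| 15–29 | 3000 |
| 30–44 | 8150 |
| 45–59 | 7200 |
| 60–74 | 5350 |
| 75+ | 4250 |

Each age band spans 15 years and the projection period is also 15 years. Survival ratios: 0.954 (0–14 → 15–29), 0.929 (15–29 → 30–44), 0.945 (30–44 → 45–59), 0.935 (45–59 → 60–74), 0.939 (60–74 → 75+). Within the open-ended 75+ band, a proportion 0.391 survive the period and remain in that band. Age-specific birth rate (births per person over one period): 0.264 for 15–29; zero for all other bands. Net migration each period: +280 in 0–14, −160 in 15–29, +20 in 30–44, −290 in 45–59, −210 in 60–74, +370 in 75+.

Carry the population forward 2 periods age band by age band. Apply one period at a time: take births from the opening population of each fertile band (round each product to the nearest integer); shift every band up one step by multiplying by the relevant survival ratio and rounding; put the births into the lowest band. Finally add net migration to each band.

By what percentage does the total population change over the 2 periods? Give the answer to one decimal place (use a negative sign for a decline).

-25.8

(Groups numbered youngest = 1 to oldest = 6.)
Period 1:
Births: 3000 * 0.264 = 792
Group 2: 3600 * 0.954 = 3434
Group 3: 3000 * 0.929 = 2787
Group 4: 8150 * 0.945 = 7702
Group 5: 7200 * 0.935 = 6732
Group 6: 5350 * 0.939 + 4250 * 0.391 = 5024 + 1662 = 6686
Net migration: Group 1 + 280 → 1072; Group 2 − 160 → 3274; Group 3 + 20 → 2807; Group 4 − 290 → 7412; Group 5 − 210 → 6522; Group 6 + 370 → 7056
→ [1072, 3274, 2807, 7412, 6522, 7056]
Period 2:
Births: 3274 * 0.264 = 864
Group 2: 1072 * 0.954 = 1023
Group 3: 3274 * 0.929 = 3042
Group 4: 2807 * 0.945 = 2653
Group 5: 7412 * 0.935 = 6930
Group 6: 6522 * 0.939 + 7056 * 0.391 = 6124 + 2759 = 8883
Net migration: Group 1 + 280 → 1144; Group 2 − 160 → 863; Group 3 + 20 → 3062; Group 4 − 290 → 2363; Group 5 − 210 → 6720; Group 6 + 370 → 9253
→ [1144, 863, 3062, 2363, 6720, 9253]
Total: 31550 → 23405; change = -8145; percentage change = -25.8%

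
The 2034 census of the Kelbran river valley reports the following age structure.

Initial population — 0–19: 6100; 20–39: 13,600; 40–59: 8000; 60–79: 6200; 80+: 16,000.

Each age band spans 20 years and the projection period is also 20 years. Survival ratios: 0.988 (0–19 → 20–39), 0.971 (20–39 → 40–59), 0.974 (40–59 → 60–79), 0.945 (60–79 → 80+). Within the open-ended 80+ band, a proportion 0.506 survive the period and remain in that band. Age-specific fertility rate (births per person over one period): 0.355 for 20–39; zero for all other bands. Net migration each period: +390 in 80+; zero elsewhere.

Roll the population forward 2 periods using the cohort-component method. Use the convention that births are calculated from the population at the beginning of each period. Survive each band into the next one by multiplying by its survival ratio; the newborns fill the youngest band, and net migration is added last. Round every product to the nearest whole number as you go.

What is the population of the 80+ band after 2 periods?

Let band 1 be 0–19 through band 5 = 80+.
After projecting period 1:
Births: 13600 × 0.355 = 4828
Band 2: 6100 × 0.988 = 6027
Band 3: 13600 × 0.971 = 13206
Band 4: 8000 × 0.974 = 7792
Band 5: 6200 × 0.945 + 16000 × 0.506 = 5859 + 8096 = 13955
Net migration: Band 5 + 390 → 14345
→ [4828, 6027, 13206, 7792, 14345]
After projecting period 2:
Births: 6027 × 0.355 = 2140
Band 2: 4828 × 0.988 = 4770
Band 3: 6027 × 0.971 = 5852
Band 4: 13206 × 0.974 = 12863
Band 5: 7792 × 0.945 + 14345 × 0.506 = 7363 + 7259 = 14622
Net migration: Band 5 + 390 → 15012
→ [2140, 4770, 5852, 12863, 15012]

15012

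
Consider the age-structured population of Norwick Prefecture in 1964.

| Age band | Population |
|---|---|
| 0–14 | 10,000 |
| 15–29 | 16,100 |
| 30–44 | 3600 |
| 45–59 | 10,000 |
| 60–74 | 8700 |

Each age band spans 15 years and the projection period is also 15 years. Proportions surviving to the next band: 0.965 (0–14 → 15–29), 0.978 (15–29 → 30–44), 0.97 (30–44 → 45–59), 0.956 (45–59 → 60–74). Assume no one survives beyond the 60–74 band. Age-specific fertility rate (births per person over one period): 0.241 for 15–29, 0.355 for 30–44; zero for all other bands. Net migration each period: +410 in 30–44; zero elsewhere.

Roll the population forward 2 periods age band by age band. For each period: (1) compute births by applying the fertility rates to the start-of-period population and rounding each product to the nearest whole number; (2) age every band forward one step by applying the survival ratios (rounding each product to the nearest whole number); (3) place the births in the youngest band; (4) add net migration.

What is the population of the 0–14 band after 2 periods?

Let group 1 be 0–14 through group 5 = 60–74.
— Period 1 —
Births: 16100 × 0.241 = 3880  |  3600 × 0.355 = 1278 → 5158
Group 2: 10000 × 0.965 = 9650
Group 3: 16100 × 0.978 = 15746
Group 4: 3600 × 0.97 = 3492
Group 5: 10000 × 0.956 = 9560
Net migration: Group 3 + 410 → 16156
End of period: [5158, 9650, 16156, 3492, 9560]
— Period 2 —
Births: 9650 × 0.241 = 2326  |  16156 × 0.355 = 5735 → 8061
Group 2: 5158 × 0.965 = 4977
Group 3: 9650 × 0.978 = 9438
Group 4: 16156 × 0.97 = 15671
Group 5: 3492 × 0.956 = 3338
Net migration: Group 3 + 410 → 9848
End of period: [8061, 4977, 9848, 15671, 3338]

8061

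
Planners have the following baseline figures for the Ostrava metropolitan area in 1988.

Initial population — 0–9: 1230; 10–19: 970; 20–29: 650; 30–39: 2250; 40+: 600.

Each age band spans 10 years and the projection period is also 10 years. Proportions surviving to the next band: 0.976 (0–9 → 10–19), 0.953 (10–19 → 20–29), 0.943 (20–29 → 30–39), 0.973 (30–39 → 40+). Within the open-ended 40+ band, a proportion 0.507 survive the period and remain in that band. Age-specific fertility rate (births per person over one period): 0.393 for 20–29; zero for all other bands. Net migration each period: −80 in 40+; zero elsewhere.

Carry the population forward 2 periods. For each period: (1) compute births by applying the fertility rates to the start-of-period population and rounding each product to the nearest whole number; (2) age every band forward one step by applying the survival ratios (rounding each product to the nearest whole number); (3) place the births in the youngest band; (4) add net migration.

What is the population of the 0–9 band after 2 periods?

363

Period 1.
Births: 650 × 0.393 = 255
10–19: 1230 × 0.976 = 1200
20–29: 970 × 0.953 = 924
30–39: 650 × 0.943 = 613
40+: 2250 × 0.973 + 600 × 0.507 = 2189 + 304 = 2493
Net migration: 40+ − 80 → 2413
Giving 255 / 1200 / 924 / 613 / 2413.
Period 2.
Births: 924 × 0.393 = 363
10–19: 255 × 0.976 = 249
20–29: 1200 × 0.953 = 1144
30–39: 924 × 0.943 = 871
40+: 613 × 0.973 + 2413 × 0.507 = 596 + 1223 = 1819
Net migration: 40+ − 80 → 1739
Giving 363 / 249 / 1144 / 871 / 1739.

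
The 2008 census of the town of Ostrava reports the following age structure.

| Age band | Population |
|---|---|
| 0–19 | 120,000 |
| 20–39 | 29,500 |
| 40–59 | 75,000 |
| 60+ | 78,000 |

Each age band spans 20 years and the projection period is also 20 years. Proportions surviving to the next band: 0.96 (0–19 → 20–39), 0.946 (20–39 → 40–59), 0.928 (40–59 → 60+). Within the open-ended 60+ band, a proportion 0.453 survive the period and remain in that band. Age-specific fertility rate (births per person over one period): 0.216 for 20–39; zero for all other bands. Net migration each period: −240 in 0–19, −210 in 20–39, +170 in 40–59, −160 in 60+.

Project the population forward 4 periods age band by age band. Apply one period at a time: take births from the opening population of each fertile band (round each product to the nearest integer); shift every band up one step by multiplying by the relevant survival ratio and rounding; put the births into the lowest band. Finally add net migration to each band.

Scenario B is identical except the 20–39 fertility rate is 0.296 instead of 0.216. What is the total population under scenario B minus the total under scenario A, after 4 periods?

(Bands numbered youngest = 1 to oldest = 4.)
After projecting period 1:
Births: 29500 * 0.216 = 6372
Band 2: 120000 * 0.96 = 115200
Band 3: 29500 * 0.946 = 27907
Band 4: 75000 * 0.928 + 78000 * 0.453 = 69600 + 35334 = 104934
Net migration: Band 1 − 240 → 6132; Band 2 − 210 → 114990; Band 3 + 170 → 28077; Band 4 − 160 → 104774
Population now: 0–19=6132, 20–39=114990, 40–59=28077, 60+=104774
After projecting period 2:
Births: 114990 * 0.216 = 24838
Band 2: 6132 * 0.96 = 5887
Band 3: 114990 * 0.946 = 108781
Band 4: 28077 * 0.928 + 104774 * 0.453 = 26055 + 47463 = 73518
Net migration: Band 1 − 240 → 24598; Band 2 − 210 → 5677; Band 3 + 170 → 108951; Band 4 − 160 → 73358
Population now: 0–19=24598, 20–39=5677, 40–59=108951, 60+=73358
After projecting period 3:
Births: 5677 * 0.216 = 1226
Band 2: 24598 * 0.96 = 23614
Band 3: 5677 * 0.946 = 5370
Band 4: 108951 * 0.928 + 73358 * 0.453 = 101107 + 33231 = 134338
Net migration: Band 1 − 240 → 986; Band 2 − 210 → 23404; Band 3 + 170 → 5540; Band 4 − 160 → 134178
Population now: 0–19=986, 20–39=23404, 40–59=5540, 60+=134178
After projecting period 4:
Births: 23404 * 0.216 = 5055
Band 2: 986 * 0.96 = 947
Band 3: 23404 * 0.946 = 22140
Band 4: 5540 * 0.928 + 134178 * 0.453 = 5141 + 60783 = 65924
Net migration: Band 1 − 240 → 4815; Band 2 − 210 → 737; Band 3 + 170 → 22310; Band 4 − 160 → 65764
Population now: 0–19=4815, 20–39=737, 40–59=22310, 60+=65764
Scenario A total after 4 periods: 93626
Scenario B projection —
After projecting period 1:
Births: 29500 * 0.296 = 8732
Band 2: 120000 * 0.96 = 115200
Band 3: 29500 * 0.946 = 27907
Band 4: 75000 * 0.928 + 78000 * 0.453 = 69600 + 35334 = 104934
Net migration: Band 1 − 240 → 8492; Band 2 − 210 → 114990; Band 3 + 170 → 28077; Band 4 − 160 → 104774
Population now: 0–19=8492, 20–39=114990, 40–59=28077, 60+=104774
After projecting period 2:
Births: 114990 * 0.296 = 34037
Band 2: 8492 * 0.96 = 8152
Band 3: 114990 * 0.946 = 108781
Band 4: 28077 * 0.928 + 104774 * 0.453 = 26055 + 47463 = 73518
Net migration: Band 1 − 240 → 33797; Band 2 − 210 → 7942; Band 3 + 170 → 108951; Band 4 − 160 → 73358
Population now: 0–19=33797, 20–39=7942, 40–59=108951, 60+=73358
After projecting period 3:
Births: 7942 * 0.296 = 2351
Band 2: 33797 * 0.96 = 32445
Band 3: 7942 * 0.946 = 7513
Band 4: 108951 * 0.928 + 73358 * 0.453 = 101107 + 33231 = 134338
Net migration: Band 1 − 240 → 2111; Band 2 − 210 → 32235; Band 3 + 170 → 7683; Band 4 − 160 → 134178
Population now: 0–19=2111, 20–39=32235, 40–59=7683, 60+=134178
After projecting period 4:
Births: 32235 * 0.296 = 9542
Band 2: 2111 * 0.96 = 2027
Band 3: 32235 * 0.946 = 30494
Band 4: 7683 * 0.928 + 134178 * 0.453 = 7130 + 60783 = 67913
Net migration: Band 1 − 240 → 9302; Band 2 − 210 → 1817; Band 3 + 170 → 30664; Band 4 − 160 → 67753
Population now: 0–19=9302, 20–39=1817, 40–59=30664, 60+=67753
Scenario B total after 4 periods: 109536
Difference B − A = 109536 − 93626 = 15910

15910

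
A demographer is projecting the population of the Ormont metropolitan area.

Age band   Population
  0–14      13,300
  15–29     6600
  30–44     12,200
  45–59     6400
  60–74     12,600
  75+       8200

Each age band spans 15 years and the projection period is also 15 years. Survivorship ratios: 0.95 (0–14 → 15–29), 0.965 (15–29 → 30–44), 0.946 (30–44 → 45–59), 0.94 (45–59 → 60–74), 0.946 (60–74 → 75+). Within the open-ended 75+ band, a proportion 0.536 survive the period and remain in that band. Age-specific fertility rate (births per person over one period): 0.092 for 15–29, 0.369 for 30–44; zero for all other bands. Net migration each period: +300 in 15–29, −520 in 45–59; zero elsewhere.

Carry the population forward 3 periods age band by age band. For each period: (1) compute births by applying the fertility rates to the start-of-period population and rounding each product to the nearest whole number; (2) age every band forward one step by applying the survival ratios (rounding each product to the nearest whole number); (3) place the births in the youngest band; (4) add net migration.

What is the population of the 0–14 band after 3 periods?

5080

[period 1]
Births: 6600 × 0.092 = 607 ; 12200 × 0.369 = 4502 → 5109
15–29: 13300 × 0.95 = 12635
30–44: 6600 × 0.965 = 6369
45–59: 12200 × 0.946 = 11541
60–74: 6400 × 0.94 = 6016
75+: 12600 × 0.946 + 8200 × 0.536 = 11920 + 4395 = 16315
Net migration: 15–29 + 300 → 12935; 45–59 − 520 → 11021
Giving 5109 / 12935 / 6369 / 11021 / 6016 / 16315.
[period 2]
Births: 12935 × 0.092 = 1190 ; 6369 × 0.369 = 2350 → 3540
15–29: 5109 × 0.95 = 4854
30–44: 12935 × 0.965 = 12482
45–59: 6369 × 0.946 = 6025
60–74: 11021 × 0.94 = 10360
75+: 6016 × 0.946 + 16315 × 0.536 = 5691 + 8745 = 14436
Net migration: 15–29 + 300 → 5154; 45–59 − 520 → 5505
Giving 3540 / 5154 / 12482 / 5505 / 10360 / 14436.
[period 3]
Births: 5154 × 0.092 = 474 ; 12482 × 0.369 = 4606 → 5080
15–29: 3540 × 0.95 = 3363
30–44: 5154 × 0.965 = 4974
45–59: 12482 × 0.946 = 11808
60–74: 5505 × 0.94 = 5175
75+: 10360 × 0.946 + 14436 × 0.536 = 9801 + 7738 = 17539
Net migration: 15–29 + 300 → 3663; 45–59 − 520 → 11288
Giving 5080 / 3663 / 4974 / 11288 / 5175 / 17539.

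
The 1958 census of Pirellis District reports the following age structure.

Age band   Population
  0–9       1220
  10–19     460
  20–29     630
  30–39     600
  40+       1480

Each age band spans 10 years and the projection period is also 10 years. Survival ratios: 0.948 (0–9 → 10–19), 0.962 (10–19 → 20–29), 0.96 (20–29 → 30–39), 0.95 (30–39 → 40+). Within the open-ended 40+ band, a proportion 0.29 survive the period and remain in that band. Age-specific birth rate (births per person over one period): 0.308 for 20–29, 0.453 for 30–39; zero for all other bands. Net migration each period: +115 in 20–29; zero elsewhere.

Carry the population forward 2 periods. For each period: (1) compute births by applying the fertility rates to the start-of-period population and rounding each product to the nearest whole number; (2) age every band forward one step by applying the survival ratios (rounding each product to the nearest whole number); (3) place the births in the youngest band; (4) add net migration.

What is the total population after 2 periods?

3517

Numbering the groups 1..5 from youngest to oldest:
[period 1]
Births: 630 * 0.308 = 194  |  600 * 0.453 = 272 — total 466
Group 2: 1220 * 0.948 = 1157
Group 3: 460 * 0.962 = 443
Group 4: 630 * 0.96 = 605
Group 5: 600 * 0.95 + 1480 * 0.29 = 570 + 429 = 999
Net migration: Group 3 + 115 → 558
Population now: 0–9=466, 10–19=1157, 20–29=558, 30–39=605, 40+=999
[period 2]
Births: 558 * 0.308 = 172  |  605 * 0.453 = 274 — total 446
Group 2: 466 * 0.948 = 442
Group 3: 1157 * 0.962 = 1113
Group 4: 558 * 0.96 = 536
Group 5: 605 * 0.95 + 999 * 0.29 = 575 + 290 = 865
Net migration: Group 3 + 115 → 1228
Population now: 0–9=446, 10–19=442, 20–29=1228, 30–39=536, 40+=865
Total after period 2: 446 + 442 + 1228 + 536 + 865 = 3517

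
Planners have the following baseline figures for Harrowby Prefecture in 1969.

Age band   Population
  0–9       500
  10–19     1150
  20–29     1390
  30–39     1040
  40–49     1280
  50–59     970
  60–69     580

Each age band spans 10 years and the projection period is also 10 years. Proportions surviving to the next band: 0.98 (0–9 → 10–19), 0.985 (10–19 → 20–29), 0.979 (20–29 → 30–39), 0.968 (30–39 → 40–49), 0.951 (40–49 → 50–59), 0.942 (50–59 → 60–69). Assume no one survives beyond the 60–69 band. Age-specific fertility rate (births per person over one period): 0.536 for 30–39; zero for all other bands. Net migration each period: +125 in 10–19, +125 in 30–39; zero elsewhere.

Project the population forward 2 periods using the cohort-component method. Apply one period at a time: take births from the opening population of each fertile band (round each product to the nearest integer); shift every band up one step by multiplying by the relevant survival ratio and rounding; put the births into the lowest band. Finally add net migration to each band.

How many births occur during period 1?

557

[period 1]
Births: 1040 × 0.536 = 557
10–19: 500 × 0.98 = 490
20–29: 1150 × 0.985 = 1133
30–39: 1390 × 0.979 = 1361
40–49: 1040 × 0.968 = 1007
50–59: 1280 × 0.951 = 1217
60–69: 970 × 0.942 = 914
Net migration: 10–19 + 125 → 615; 30–39 + 125 → 1486
Giving 557 / 615 / 1133 / 1486 / 1007 / 1217 / 914.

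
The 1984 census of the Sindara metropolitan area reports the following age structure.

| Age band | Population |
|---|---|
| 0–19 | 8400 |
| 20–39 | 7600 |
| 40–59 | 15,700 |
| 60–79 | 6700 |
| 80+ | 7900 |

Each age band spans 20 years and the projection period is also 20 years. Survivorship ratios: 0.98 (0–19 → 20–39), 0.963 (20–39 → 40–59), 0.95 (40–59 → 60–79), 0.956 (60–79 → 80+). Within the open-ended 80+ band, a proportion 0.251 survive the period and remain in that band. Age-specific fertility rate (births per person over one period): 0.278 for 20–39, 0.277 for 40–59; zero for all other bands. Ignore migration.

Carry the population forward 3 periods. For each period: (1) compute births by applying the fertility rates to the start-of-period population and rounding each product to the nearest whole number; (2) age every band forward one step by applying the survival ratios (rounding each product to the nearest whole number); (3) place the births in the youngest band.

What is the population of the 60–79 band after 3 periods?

7531

(Bands numbered youngest = 1 to oldest = 5.)
Period 1:
Births: 7600 × 0.278 = 2113, 15700 × 0.277 = 4349 ⇒ total 6462
Band 2: 8400 × 0.98 = 8232
Band 3: 7600 × 0.963 = 7319
Band 4: 15700 × 0.95 = 14915
Band 5: 6700 × 0.956 + 7900 × 0.251 = 6405 + 1983 = 8388
End of period: [6462, 8232, 7319, 14915, 8388]
Period 2:
Births: 8232 × 0.278 = 2288, 7319 × 0.277 = 2027 ⇒ total 4315
Band 2: 6462 × 0.98 = 6333
Band 3: 8232 × 0.963 = 7927
Band 4: 7319 × 0.95 = 6953
Band 5: 14915 × 0.956 + 8388 × 0.251 = 14259 + 2105 = 16364
End of period: [4315, 6333, 7927, 6953, 16364]
Period 3:
Births: 6333 × 0.278 = 1761, 7927 × 0.277 = 2196 ⇒ total 3957
Band 2: 4315 × 0.98 = 4229
Band 3: 6333 × 0.963 = 6099
Band 4: 7927 × 0.95 = 7531
Band 5: 6953 × 0.956 + 16364 × 0.251 = 6647 + 4107 = 10754
End of period: [3957, 4229, 6099, 7531, 10754]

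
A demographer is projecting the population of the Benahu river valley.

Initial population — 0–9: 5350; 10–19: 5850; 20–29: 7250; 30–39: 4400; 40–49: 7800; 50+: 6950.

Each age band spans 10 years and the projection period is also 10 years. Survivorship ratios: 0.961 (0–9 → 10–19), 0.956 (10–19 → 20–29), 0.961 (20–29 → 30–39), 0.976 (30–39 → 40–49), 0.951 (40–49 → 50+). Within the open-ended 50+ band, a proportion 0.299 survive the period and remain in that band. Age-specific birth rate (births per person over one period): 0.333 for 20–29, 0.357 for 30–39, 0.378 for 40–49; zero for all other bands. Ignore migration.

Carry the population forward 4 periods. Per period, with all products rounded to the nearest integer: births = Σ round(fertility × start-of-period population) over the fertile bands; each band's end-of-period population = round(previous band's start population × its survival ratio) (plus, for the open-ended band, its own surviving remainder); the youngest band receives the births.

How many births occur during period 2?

Period 1.
Births: 7250 * 0.333 = 2414  |  4400 * 0.357 = 1571  |  7800 * 0.378 = 2948 — total 6933
10–19: 5350 * 0.961 = 5141
20–29: 5850 * 0.956 = 5593
30–39: 7250 * 0.961 = 6967
40–49: 4400 * 0.976 = 4294
50+: 7800 * 0.951 + 6950 * 0.299 = 7418 + 2078 = 9496
End of period: [6933, 5141, 5593, 6967, 4294, 9496]
Period 2.
Births: 5593 * 0.333 = 1862  |  6967 * 0.357 = 2487  |  4294 * 0.378 = 1623 — total 5972
10–19: 6933 * 0.961 = 6663
20–29: 5141 * 0.956 = 4915
30–39: 5593 * 0.961 = 5375
40–49: 6967 * 0.976 = 6800
50+: 4294 * 0.951 + 9496 * 0.299 = 4084 + 2839 = 6923
End of period: [5972, 6663, 4915, 5375, 6800, 6923]

5972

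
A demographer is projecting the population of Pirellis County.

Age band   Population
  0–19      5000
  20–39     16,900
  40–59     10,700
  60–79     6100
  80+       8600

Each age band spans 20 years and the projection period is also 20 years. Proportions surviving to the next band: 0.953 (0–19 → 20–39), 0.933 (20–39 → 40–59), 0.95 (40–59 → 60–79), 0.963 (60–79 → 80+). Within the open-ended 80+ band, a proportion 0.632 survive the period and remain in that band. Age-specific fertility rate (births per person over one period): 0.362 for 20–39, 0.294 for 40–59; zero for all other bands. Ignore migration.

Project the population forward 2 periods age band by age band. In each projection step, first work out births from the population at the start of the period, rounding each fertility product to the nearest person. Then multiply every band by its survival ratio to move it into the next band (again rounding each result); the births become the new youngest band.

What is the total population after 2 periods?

51552

Numbering the groups 1..5 from youngest to oldest:
— Period 1 —
Births: 16900 × 0.362 = 6118  |  10700 × 0.294 = 3146 ⇒ total 9264
Group 2: 5000 × 0.953 = 4765
Group 3: 16900 × 0.933 = 15768
Group 4: 10700 × 0.95 = 10165
Group 5: 6100 × 0.963 + 8600 × 0.632 = 5874 + 5435 = 11309
Giving 9264 / 4765 / 15768 / 10165 / 11309.
— Period 2 —
Births: 4765 × 0.362 = 1725  |  15768 × 0.294 = 4636 ⇒ total 6361
Group 2: 9264 × 0.953 = 8829
Group 3: 4765 × 0.933 = 4446
Group 4: 15768 × 0.95 = 14980
Group 5: 10165 × 0.963 + 11309 × 0.632 = 9789 + 7147 = 16936
Giving 6361 / 8829 / 4446 / 14980 / 16936.
Total after period 2: 6361 + 8829 + 4446 + 14980 + 16936 = 51552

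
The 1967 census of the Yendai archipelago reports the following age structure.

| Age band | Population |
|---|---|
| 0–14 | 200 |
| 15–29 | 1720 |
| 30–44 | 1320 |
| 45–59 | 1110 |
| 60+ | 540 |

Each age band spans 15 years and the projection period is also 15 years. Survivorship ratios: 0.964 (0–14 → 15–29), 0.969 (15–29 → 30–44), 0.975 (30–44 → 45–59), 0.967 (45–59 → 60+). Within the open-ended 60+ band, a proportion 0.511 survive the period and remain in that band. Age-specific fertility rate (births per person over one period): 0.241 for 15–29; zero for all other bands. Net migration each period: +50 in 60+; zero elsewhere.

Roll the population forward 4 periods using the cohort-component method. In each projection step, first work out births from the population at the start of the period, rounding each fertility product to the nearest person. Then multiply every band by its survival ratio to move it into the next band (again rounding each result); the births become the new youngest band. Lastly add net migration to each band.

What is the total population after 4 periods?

Call the groups 1 to 5, youngest first.
Period 1:
Births: 1720 × 0.241 = 415
Group 2: 200 × 0.964 = 193
Group 3: 1720 × 0.969 = 1667
Group 4: 1320 × 0.975 = 1287
Group 5: 1110 × 0.967 + 540 × 0.511 = 1073 + 276 = 1349
Net migration: Group 5 + 50 → 1399
End of period: [415, 193, 1667, 1287, 1399]
Period 2:
Births: 193 × 0.241 = 47
Group 2: 415 × 0.964 = 400
Group 3: 193 × 0.969 = 187
Group 4: 1667 × 0.975 = 1625
Group 5: 1287 × 0.967 + 1399 × 0.511 = 1245 + 715 = 1960
Net migration: Group 5 + 50 → 2010
End of period: [47, 400, 187, 1625, 2010]
Period 3:
Births: 400 × 0.241 = 96
Group 2: 47 × 0.964 = 45
Group 3: 400 × 0.969 = 388
Group 4: 187 × 0.975 = 182
Group 5: 1625 × 0.967 + 2010 × 0.511 = 1571 + 1027 = 2598
Net migration: Group 5 + 50 → 2648
End of period: [96, 45, 388, 182, 2648]
Period 4:
Births: 45 × 0.241 = 11
Group 2: 96 × 0.964 = 93
Group 3: 45 × 0.969 = 44
Group 4: 388 × 0.975 = 378
Group 5: 182 × 0.967 + 2648 × 0.511 = 176 + 1353 = 1529
Net migration: Group 5 + 50 → 1579
End of period: [11, 93, 44, 378, 1579]
Total after period 4: 11 + 93 + 44 + 378 + 1579 = 2105

2105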